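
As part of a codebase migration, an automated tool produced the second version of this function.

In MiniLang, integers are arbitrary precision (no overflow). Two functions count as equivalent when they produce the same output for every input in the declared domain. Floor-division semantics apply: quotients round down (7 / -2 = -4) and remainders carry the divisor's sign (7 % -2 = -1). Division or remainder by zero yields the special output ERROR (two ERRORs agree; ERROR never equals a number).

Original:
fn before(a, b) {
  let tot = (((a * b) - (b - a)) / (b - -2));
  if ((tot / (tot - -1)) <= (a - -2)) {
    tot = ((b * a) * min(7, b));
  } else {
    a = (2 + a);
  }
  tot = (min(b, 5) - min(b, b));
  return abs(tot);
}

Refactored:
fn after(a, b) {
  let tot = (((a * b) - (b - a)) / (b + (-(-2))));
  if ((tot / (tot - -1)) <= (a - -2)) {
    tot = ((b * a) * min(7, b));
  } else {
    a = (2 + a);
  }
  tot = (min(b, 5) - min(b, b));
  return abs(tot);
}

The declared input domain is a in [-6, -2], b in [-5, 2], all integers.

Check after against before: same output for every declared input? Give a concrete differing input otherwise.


Reading the diff, among the changes: arithmetic usage differs.
Tracing a=-6, b=0: before: tot = -3; ((tot / (tot - -1)) <= (a - -2)) -> false; a = -4; tot = 0; return 0 | after: tot = -3; ((tot / (tot - -1)) <= (a - -2)) -> false; a = -4; tot = 0; return 0 — matching result 0.
Every one of the 40 inputs gives matching results.
verdict: equivalent


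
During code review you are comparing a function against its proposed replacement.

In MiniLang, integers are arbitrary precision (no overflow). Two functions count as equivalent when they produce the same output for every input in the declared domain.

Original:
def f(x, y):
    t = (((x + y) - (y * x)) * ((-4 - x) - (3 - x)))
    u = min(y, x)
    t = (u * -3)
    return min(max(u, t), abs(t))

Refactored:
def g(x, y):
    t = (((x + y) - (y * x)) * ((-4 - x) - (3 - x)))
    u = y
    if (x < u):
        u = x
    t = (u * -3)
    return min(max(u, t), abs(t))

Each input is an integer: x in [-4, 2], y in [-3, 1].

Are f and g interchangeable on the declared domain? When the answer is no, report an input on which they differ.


Changes here: branching structure differs, plus min/max/abs usage differs, plus comparison usage differs, plus statement counts differ; the full 35-point sweep finds no disagreement.
verdict: equivalent


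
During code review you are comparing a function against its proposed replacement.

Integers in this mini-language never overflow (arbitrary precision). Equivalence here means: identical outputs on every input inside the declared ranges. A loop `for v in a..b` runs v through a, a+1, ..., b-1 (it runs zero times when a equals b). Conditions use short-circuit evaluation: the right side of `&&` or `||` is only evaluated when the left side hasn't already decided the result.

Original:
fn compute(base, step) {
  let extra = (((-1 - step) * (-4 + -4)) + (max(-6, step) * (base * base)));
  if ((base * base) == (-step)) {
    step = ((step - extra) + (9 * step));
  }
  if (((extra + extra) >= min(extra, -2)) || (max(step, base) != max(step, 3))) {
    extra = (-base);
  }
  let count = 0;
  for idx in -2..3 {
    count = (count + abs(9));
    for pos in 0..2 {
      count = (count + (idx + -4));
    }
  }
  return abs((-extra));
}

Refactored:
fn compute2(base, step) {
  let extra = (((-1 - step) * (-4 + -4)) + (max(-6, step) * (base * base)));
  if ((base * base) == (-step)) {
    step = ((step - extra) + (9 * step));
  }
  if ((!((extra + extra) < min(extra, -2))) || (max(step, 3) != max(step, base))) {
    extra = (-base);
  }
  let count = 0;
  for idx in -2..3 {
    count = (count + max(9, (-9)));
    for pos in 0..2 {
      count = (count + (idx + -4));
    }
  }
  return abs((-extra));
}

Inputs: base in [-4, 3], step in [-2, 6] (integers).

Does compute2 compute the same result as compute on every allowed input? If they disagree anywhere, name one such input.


Changes here: constant usage differs; also min/max/abs usage differs; also boolean connective usage differs; also comparison usage differs; the full 72-point sweep finds no disagreement.
verdict: equivalent


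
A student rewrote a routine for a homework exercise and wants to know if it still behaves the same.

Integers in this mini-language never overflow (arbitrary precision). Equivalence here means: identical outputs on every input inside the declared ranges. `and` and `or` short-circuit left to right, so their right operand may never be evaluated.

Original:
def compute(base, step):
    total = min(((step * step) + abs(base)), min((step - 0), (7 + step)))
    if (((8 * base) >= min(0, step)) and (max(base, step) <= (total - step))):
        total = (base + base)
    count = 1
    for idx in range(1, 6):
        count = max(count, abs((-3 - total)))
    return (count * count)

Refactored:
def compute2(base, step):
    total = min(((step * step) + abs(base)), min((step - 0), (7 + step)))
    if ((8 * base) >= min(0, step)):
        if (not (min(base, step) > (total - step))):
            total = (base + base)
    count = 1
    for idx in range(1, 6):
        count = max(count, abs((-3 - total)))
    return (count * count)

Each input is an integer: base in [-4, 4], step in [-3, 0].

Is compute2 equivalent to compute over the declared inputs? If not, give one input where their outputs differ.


Not equivalent: base=1, step=-3 separates them (1 vs 25).
compute: total becomes -3; next (((8 * base) >= min(0, step)) and (max(base, step) <= (total - step))) evaluates to false; next count becomes 1; next at idx=1:; next count becomes 1; next at idx=2:; next count becomes 1; next at idx=3:; next count becomes 1; next at idx=4:; next count becomes 1; next at idx=5:; next count becomes 1; next final value 1
compute2: total becomes -3; next ((8 * base) >= min(0, step)) evaluates to true; next (not (min(base, step) > (total - step))) evaluates to true; next total becomes 2; next count becomes 1; next at idx=1:; next count becomes 5; next at idx=2:; next count becomes 5; next at idx=3:; next count becomes 5; next at idx=4:; next count becomes 5; next at idx=5:; next count becomes 5; next final value 25
verdict: not equivalent; witness: base=1, step=-3


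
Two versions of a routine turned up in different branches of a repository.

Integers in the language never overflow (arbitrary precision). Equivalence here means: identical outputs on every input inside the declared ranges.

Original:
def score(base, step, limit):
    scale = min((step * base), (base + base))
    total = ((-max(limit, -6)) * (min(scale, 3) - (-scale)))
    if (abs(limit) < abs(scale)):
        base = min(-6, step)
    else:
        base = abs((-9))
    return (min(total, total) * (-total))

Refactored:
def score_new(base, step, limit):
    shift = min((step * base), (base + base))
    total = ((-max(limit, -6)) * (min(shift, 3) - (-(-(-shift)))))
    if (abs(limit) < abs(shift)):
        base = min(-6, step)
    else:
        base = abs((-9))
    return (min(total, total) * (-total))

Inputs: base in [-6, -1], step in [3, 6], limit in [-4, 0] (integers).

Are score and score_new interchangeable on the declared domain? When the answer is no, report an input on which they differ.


Differences: local variable names differ — yet all 120 inputs agree.
verdict: equivalent


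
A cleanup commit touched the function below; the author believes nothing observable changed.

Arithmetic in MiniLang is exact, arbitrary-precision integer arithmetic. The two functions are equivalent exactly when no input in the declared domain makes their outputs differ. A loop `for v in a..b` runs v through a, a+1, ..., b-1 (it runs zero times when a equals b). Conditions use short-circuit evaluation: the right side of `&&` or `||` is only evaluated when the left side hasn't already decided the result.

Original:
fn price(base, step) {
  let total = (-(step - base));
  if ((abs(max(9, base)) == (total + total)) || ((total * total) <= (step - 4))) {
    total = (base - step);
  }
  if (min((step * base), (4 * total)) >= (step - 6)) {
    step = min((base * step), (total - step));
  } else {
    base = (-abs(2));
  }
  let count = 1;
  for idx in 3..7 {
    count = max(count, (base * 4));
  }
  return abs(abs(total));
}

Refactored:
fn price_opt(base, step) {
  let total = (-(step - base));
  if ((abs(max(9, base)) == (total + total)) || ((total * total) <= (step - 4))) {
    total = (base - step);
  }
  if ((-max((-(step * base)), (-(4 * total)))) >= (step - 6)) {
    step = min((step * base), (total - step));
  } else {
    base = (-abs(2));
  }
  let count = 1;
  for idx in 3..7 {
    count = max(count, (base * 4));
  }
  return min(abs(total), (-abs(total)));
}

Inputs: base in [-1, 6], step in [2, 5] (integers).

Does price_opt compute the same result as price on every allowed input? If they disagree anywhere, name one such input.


Try base=-1, step=2.
price: total := -3 | ((abs(max(9, base)) == (total + total)) || ((total * total) <= (step - 4))): false | (min((step * base), (4 * total)) >= (step - 6)): false | base := -2 | count := 1 | iter idx=3: | count := 1 | iter idx=4: | count := 1 | iter idx=5: | count := 1 | iter idx=6: | count := 1 | result 3
price_opt: total := -3 | ((abs(max(9, base)) == (total + total)) || ((total * total) <= (step - 4))): false | ((-max((-(step * base)), (-(4 * total)))) >= (step - 6)): false | base := -2 | count := 1 | iter idx=3: | count := 1 | iter idx=4: | count := 1 | iter idx=5: | count := 1 | iter idx=6: | count := 1 | result -3
3 and -3 differ, so these are not the same function on this domain.
verdict: not equivalent; witness: base=-1, step=2


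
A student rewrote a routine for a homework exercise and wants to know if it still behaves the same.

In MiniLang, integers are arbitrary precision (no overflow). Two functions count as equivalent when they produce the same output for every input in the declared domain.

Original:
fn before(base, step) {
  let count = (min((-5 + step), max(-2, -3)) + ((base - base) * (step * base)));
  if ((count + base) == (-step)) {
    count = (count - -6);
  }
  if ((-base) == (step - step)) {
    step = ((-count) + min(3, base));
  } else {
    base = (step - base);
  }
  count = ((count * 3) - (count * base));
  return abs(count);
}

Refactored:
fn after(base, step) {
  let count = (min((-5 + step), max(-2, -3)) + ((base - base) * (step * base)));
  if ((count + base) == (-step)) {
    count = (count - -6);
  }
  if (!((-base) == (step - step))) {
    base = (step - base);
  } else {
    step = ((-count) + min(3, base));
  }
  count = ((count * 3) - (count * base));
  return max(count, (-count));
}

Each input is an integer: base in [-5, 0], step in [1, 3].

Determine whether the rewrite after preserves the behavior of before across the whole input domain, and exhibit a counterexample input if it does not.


Behavior is preserved: although boolean connective usage differs, and min/max/abs usage differs, the outputs never diverge.
As a probe, take base=-1, step=3: before runs count = -2; ((count + base) == (-step)) -> true; count = 4; ((-base) == (step - step)) -> false; base = 4; count = -4; return 4; after runs count = -2; ((count + base) == (-step)) -> true; count = 4; (!((-base) == (step - step))) -> true; base = 4; count = -4; return 4; both end at 4.
An exhaustive pass over the 18 declared inputs shows identical outputs.
verdict: equivalent


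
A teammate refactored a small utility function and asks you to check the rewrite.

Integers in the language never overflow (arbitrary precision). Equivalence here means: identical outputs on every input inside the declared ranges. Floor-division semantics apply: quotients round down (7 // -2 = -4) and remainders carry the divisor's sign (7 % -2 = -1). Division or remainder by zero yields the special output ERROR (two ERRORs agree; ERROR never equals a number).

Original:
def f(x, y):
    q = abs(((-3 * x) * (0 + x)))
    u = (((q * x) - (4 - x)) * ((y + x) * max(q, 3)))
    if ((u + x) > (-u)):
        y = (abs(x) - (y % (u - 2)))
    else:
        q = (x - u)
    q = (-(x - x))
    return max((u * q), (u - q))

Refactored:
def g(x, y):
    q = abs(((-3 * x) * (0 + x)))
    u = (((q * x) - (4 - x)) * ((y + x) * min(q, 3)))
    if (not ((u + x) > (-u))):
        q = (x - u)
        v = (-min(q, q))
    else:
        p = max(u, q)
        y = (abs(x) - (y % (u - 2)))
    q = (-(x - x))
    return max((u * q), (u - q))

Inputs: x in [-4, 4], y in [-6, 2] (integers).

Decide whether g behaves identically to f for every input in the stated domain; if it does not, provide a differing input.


Not equivalent: x=-4, y=-6 separates them (96000 vs 6000).
f: q = 48; u = 96000; ((u + x) > (-u)) -> true; y = -95988; q = 0; return 96000
g: q = 48; u = 6000; (not ((u + x) > (-u))) -> false; p = 6000; y = -5988; q = 0; return 6000
verdict: not equivalent; witness: x=-4, y=-6


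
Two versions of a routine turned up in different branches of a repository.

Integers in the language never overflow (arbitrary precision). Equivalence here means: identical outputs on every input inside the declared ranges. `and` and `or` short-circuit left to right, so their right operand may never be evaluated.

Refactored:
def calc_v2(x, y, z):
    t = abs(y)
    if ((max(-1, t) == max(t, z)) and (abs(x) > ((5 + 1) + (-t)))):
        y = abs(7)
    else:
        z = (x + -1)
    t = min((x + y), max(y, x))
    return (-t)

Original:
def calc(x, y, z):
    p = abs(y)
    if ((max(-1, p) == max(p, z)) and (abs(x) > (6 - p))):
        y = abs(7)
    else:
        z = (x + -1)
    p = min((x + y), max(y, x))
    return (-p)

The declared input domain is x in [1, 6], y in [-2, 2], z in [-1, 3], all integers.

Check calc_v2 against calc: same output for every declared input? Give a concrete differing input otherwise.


Side by side, the visible changes include: arithmetic usage differs, constant usage differs, local variable names differ.
Spot check at x=5, y=0, z=0 — calc: p := 0 | ((max(-1, p) == max(p, z)) and (abs(x) > (6 - p))): false | z := 4 | p := 5 | result -5. calc_v2: t := 0 | ((max(-1, t) == max(t, z)) and (abs(x) > ((5 + 1) + (-t)))): false | z := 4 | t := 5 | result -5. Both give -5.
An exhaustive pass over the 150 declared inputs shows identical outputs.
verdict: equivalent


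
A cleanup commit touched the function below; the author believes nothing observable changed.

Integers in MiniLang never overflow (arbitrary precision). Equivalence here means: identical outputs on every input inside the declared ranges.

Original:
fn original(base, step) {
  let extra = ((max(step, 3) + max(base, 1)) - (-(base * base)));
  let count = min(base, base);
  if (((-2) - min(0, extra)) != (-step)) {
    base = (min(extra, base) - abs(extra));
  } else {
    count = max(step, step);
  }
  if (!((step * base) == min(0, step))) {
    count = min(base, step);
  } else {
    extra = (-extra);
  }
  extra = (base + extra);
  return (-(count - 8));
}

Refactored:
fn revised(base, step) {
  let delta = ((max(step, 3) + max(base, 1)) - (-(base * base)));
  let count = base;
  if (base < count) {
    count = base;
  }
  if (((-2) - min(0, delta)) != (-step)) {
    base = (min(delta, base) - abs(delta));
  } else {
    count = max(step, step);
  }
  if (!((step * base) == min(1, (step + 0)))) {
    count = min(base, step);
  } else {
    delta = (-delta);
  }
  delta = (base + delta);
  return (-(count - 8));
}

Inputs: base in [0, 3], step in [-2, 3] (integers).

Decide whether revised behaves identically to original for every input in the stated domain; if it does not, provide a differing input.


Try base=0, step=2.
original: extra = 4; count = 0; (((-2) - min(0, extra)) != (-step)) -> false; count = 2; (!((step * base) == min(0, step))) -> false; extra = -4; extra = -4; return 6
revised: delta = 4; count = 0; (base < count) -> false; (((-2) - min(0, delta)) != (-step)) -> false; count = 2; (!((step * base) == min(1, (step + 0)))) -> true; count = 0; delta = 4; return 8
6 != 8, so the rewrite changes behavior.
verdict: not equivalent; witness: base=0, step=2


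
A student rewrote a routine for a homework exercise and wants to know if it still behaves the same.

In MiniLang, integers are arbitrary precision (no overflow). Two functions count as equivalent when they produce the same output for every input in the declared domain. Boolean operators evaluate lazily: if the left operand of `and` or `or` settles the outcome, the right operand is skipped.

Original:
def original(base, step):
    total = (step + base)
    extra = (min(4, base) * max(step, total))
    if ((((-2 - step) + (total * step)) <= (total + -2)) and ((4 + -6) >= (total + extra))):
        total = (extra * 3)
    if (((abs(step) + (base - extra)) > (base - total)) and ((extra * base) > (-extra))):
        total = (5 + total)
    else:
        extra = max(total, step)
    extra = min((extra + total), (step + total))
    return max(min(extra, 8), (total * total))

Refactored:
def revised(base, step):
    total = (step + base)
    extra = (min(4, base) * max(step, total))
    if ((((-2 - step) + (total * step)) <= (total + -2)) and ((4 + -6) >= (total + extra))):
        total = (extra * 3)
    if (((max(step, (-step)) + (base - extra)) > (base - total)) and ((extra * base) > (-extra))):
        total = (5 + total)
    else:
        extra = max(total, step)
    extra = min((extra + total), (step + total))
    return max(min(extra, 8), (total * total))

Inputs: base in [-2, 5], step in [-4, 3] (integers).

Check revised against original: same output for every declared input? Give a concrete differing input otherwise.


This is a faithful refactor — min/max/abs usage differs, but the computed results match everywhere.
One worked example (base=0, step=2) — original: total := 2 | extra := 0 | ((((-2 - step) + (total * step)) <= (total + -2)) and ((4 + -6) >= (total + extra))): false | (((abs(step) + (base - extra)) > (base - total)) and ((extra * base) > (-extra))): false | extra := 2 | extra := 4 | result 4; revised: total := 2 | extra := 0 | ((((-2 - step) + (total * step)) <= (total + -2)) and ((4 + -6) >= (total + extra))): false | (((max(step, (-step)) + (base - extra)) > (base - total)) and ((extra * base) > (-extra))): false | extra := 2 | extra := 4 | result 4; agreement on 4.
Checked all 64 inputs in the declared domain: the outputs agree on every one.
verdict: equivalent


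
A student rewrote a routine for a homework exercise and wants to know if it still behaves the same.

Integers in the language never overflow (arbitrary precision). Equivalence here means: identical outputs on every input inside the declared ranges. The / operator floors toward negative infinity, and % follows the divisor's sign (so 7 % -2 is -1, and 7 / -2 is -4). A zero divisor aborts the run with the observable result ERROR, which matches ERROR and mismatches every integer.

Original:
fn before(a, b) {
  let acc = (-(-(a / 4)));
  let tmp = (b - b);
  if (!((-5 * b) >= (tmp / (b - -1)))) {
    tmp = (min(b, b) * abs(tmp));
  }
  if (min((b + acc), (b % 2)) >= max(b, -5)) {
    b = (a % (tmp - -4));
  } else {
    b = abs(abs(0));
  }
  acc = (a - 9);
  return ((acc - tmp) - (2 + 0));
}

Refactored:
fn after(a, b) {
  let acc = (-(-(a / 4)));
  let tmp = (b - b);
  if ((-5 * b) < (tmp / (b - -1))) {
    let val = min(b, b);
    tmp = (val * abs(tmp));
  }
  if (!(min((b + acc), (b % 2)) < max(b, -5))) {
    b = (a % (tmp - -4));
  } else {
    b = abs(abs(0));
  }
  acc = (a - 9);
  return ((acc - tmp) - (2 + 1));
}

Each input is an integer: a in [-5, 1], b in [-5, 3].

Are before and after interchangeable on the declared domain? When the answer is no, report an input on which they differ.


Consider the input a=-5, b=-5.
before: acc becomes -2; next tmp becomes 0; next (!((-5 * b) >= (tmp / (b - -1)))) evaluates to false; next (min((b + acc), (b % 2)) >= max(b, -5)) evaluates to false; next b becomes 0; next acc becomes -14; next final value -16
after: acc becomes -2; next tmp becomes 0; next ((-5 * b) < (tmp / (b - -1))) evaluates to false; next (!(min((b + acc), (b % 2)) < max(b, -5))) evaluates to false; next b becomes 0; next acc becomes -14; next final value -17
-16 against -17: the behavior changed.
verdict: not equivalent; witness: a=-5, b=-5


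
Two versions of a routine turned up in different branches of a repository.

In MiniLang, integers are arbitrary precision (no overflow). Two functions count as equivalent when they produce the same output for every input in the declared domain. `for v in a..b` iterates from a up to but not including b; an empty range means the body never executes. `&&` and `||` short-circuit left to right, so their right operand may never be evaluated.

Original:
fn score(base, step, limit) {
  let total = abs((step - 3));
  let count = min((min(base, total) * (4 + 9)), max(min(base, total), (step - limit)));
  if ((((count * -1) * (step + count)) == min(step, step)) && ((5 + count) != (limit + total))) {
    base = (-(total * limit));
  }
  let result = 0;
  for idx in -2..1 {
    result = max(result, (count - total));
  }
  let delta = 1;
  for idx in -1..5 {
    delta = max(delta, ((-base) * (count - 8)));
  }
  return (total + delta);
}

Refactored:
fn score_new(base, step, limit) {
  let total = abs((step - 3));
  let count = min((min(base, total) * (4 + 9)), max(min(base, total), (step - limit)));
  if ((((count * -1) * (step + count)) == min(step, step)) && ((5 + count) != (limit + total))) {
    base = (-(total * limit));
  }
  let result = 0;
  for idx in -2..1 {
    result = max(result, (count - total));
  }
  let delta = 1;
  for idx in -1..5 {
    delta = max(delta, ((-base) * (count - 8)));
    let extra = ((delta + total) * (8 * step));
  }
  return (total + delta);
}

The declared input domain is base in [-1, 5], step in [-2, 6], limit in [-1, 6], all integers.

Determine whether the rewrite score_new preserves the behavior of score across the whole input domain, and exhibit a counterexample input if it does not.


Changes here: constant usage differs, and local variable names differ, and statement counts differ, and arithmetic usage differs; the full 504-point sweep finds no disagreement.
verdict: equivalent


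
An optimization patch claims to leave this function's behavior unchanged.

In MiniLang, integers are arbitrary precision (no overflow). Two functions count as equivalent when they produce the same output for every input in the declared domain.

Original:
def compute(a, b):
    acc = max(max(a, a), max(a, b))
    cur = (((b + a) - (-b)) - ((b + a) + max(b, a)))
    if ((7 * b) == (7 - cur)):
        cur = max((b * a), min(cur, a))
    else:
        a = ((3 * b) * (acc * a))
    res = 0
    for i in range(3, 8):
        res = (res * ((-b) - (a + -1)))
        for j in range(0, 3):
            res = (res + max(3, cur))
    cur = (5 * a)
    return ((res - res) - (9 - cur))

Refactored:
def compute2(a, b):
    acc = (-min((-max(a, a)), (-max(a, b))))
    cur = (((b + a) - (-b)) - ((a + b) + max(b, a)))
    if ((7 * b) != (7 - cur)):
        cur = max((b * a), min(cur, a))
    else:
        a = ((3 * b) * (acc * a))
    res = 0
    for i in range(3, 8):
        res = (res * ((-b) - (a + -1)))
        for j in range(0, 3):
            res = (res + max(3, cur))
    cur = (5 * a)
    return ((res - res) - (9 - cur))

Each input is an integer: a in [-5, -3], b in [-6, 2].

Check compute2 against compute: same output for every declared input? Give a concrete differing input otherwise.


There is a counterexample at a=-5, b=-6: -2259 on one side, -34 on the other.
compute: acc becomes -5; next cur becomes -1; next ((7 * b) == (7 - cur)) evaluates to false; next a becomes -450; next res becomes 0; next at i=3:; next res becomes 0; next at j=0:; next res becomes 3; next at j=1:; next res becomes 6; next at j=2:; next res becomes 9; next at i=4:; next res becomes 4113; next at j=0:; next res becomes 4116; next at j=1:; next res becomes 4119; next at j=2:; next res becomes 4122; next at i=5:; next res becomes 1883754; next at j=0:; next res becomes 1883757; next at j=1:; next res becomes 1883760; next at j=2:; next res becomes 1883763; next at i=6:; next res becomes 860879691; next at j=0:; next res becomes 860879694; next at j=1:; next res becomes 860879697; next at j=2:; next res becomes 860879700; next at i=7:; next res becomes 393422022900; next at j=0:; next res becomes 393422022903; next at j=1:; next res becomes 393422022906; next at j=2:; next res becomes 393422022909; next cur becomes -2250; next final value -2259
compute2: acc becomes -5; next cur becomes -1; next ((7 * b) != (7 - cur)) evaluates to true; next cur becomes 30; next res becomes 0; next at i=3:; next res becomes 0; next at j=0:; next res becomes 30; next at j=1:; next res becomes 60; next at j=2:; next res becomes 90; next at i=4:; next res becomes 1080; next at j=0:; next res becomes 1110; next at j=1:; next res becomes 1140; next at j=2:; next res becomes 1170; next at i=5:; next res becomes 14040; next at j=0:; next res becomes 14070; next at j=1:; next res becomes 14100; next at j=2:; next res becomes 14130; next at i=6:; next res becomes 169560; next at j=0:; next res becomes 169590; next at j=1:; next res becomes 169620; next at j=2:; next res becomes 169650; next at i=7:; next res becomes 2035800; next at j=0:; next res becomes 2035830; next at j=1:; next res becomes 2035860; next at j=2:; next res becomes 2035890; next cur becomes -25; next final value -34
verdict: not equivalent; witness: a=-5, b=-6


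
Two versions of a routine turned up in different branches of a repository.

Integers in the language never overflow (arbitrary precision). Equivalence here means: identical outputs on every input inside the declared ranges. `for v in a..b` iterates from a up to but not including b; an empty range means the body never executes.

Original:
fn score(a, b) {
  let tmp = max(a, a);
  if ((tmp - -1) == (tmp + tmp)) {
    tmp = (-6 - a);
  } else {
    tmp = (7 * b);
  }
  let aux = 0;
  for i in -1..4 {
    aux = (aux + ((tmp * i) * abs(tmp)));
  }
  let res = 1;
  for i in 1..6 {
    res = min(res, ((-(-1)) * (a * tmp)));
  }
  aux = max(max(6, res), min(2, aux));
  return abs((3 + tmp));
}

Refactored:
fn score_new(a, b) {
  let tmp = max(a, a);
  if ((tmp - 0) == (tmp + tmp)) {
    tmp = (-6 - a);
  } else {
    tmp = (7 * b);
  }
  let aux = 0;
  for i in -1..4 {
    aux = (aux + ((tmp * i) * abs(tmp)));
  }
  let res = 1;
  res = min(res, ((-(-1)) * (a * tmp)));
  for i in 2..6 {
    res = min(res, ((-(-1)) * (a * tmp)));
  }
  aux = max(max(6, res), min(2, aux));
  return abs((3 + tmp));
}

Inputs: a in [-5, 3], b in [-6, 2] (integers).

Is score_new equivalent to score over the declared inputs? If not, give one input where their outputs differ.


Run the pair on a=0, b=-6.
score: tmp becomes 0; next ((tmp - -1) == (tmp + tmp)) evaluates to false; next tmp becomes -42; next aux becomes 0; next at i=-1:; next aux becomes 1764; next at i=0:; next aux becomes 1764; next at i=1:; next aux becomes 0; next at i=2:; next aux becomes -3528; next at i=3:; next aux becomes -8820; next res becomes 1; next at i=1:; next res becomes 0; next at i=2:; next res becomes 0; next at i=3:; next res becomes 0; next at i=4:; next res becomes 0; next at i=5:; next res becomes 0; next aux becomes 6; next final value 39
score_new: tmp becomes 0; next ((tmp - 0) == (tmp + tmp)) evaluates to true; next tmp becomes -6; next aux becomes 0; next at i=-1:; next aux becomes 36; next at i=0:; next aux becomes 36; next at i=1:; next aux becomes 0; next at i=2:; next aux becomes -72; next at i=3:; next aux becomes -180; next res becomes 1; next res becomes 0; next at i=2:; next res becomes 0; next at i=3:; next res becomes 0; next at i=4:; next res becomes 0; next at i=5:; next res becomes 0; next aux becomes 6; next final value 3
39 against 3: the behavior changed.
verdict: not equivalent; witness: a=0, b=-6


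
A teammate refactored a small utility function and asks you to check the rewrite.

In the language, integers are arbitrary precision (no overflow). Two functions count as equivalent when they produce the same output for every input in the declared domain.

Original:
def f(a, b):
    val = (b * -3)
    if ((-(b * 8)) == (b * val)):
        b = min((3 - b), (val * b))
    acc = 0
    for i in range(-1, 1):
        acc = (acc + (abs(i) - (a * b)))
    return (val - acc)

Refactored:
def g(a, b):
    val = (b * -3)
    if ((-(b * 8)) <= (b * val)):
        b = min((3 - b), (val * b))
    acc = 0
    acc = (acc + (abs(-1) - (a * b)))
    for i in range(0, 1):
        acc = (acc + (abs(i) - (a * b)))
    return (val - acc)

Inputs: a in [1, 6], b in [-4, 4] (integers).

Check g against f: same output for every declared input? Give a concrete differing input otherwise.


These are not equivalent — on a=1, b=1 the outputs split (-2 vs -10).
f: val becomes -3; next ((-(b * 8)) == (b * val)) evaluates to false; next acc becomes 0; next at i=-1:; next acc becomes 0; next at i=0:; next acc becomes -1; next final value -2
g: val becomes -3; next ((-(b * 8)) <= (b * val)) evaluates to true; next b becomes -3; next acc becomes 0; next acc becomes 4; next at i=0:; next acc becomes 7; next final value -10
verdict: not equivalent; witness: a=1, b=1


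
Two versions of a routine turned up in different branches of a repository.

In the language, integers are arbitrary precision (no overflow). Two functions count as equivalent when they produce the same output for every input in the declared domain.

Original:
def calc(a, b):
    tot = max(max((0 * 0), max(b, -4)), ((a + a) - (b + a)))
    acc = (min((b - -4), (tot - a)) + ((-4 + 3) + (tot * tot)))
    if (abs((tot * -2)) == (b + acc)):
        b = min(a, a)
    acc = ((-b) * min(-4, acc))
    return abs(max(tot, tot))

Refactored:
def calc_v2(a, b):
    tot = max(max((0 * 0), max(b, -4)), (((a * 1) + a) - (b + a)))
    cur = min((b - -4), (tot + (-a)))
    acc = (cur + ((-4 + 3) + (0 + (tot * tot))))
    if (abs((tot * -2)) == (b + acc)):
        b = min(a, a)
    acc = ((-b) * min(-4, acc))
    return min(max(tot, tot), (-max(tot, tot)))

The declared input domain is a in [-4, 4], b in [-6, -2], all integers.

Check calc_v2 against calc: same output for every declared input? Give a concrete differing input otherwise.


Run the pair on a=-4, b=-6.
calc: tot=2, then acc=1, then (abs((tot * -2)) == (b + acc)) is false, then acc=-24, then returns 2
calc_v2: tot=2, then cur=-2, then acc=1, then (abs((tot * -2)) == (b + acc)) is false, then acc=-24, then returns -2
2 and -2 differ, so these are not the same function on this domain.
verdict: not equivalent; witness: a=-4, b=-6


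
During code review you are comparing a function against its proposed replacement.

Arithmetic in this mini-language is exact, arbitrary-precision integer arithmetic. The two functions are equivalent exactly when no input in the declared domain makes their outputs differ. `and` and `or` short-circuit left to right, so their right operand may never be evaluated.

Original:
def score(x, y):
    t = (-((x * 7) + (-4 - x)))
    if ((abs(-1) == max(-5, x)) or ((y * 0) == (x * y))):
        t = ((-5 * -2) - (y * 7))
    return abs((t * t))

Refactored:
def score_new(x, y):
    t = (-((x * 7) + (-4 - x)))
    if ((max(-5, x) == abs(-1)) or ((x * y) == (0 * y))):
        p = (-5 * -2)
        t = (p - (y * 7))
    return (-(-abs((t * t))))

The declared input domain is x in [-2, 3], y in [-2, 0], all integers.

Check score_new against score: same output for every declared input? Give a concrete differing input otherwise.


Side by side, the visible changes include: local variable names differ, plus statement counts differ.
One worked example (x=-2, y=0) — score: t := 16 | ((abs(-1) == max(-5, x)) or ((y * 0) == (x * y))): true | t := 10 | result 100; score_new: t := 16 | ((max(-5, x) == abs(-1)) or ((x * y) == (0 * y))): true | p := 10 | t := 10 | result 100; agreement on 100.
Every one of the 18 inputs gives matching results.
verdict: equivalent


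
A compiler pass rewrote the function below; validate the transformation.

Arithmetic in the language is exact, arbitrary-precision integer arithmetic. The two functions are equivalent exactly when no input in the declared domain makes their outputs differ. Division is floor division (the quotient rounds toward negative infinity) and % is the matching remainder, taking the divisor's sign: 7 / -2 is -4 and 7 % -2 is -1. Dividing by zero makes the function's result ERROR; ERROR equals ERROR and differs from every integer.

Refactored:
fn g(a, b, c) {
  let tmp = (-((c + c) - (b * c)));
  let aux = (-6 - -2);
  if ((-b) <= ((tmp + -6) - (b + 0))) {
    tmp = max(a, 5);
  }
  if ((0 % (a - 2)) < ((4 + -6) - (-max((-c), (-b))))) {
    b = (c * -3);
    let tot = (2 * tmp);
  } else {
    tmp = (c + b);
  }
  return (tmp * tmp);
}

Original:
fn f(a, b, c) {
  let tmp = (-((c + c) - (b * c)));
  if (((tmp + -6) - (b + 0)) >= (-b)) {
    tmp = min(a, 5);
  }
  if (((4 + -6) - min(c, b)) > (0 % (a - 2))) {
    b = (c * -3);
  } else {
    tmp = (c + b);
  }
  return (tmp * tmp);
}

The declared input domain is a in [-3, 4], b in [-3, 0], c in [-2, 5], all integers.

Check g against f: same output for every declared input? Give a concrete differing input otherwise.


There is a counterexample at a=-3, b=-3, c=-2: 9 on one side, 25 on the other.
f: tmp := 10 | (((tmp + -6) - (b + 0)) >= (-b)): true | tmp := -3 | (((4 + -6) - min(c, b)) > (0 % (a - 2))): true | b := 6 | result 9
g: tmp := 10 | aux := -4 | ((-b) <= ((tmp + -6) - (b + 0))): true | tmp := 5 | ((0 % (a - 2)) < ((4 + -6) - (-max((-c), (-b))))): true | b := 6 | tot := 10 | result 25
verdict: not equivalent; witness: a=-3, b=-3, c=-2


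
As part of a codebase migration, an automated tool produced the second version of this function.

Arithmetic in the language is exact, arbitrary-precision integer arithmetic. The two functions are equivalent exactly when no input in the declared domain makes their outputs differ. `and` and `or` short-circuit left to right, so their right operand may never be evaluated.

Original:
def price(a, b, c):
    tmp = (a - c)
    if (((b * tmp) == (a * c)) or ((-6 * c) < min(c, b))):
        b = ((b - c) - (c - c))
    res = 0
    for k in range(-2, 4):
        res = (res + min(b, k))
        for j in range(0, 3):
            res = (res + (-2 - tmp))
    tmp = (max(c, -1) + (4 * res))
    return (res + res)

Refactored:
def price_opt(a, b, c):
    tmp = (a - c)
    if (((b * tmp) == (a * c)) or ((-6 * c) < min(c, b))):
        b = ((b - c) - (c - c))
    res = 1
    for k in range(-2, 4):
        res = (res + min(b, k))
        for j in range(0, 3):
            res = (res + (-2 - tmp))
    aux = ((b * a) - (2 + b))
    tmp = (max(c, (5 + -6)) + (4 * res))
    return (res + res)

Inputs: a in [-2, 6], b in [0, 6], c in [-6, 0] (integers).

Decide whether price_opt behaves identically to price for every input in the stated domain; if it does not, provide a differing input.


Not equivalent: a=-2, b=0, c=-6 separates them (-222 vs -220).
price: tmp=4, then (((b * tmp) == (a * c)) or ((-6 * c) < min(c, b))) is false, then res=0, then (k=-2), then res=-2, then (j=0), then res=-8, then (j=1), then res=-14, then (j=2), then res=-20, then (k=-1), then res=-21, then (j=0), then res=-27, then (j=1), then res=-33, then (j=2), then res=-39, then (k=0), then res=-39, then (j=0), then res=-45, then (j=1), then res=-51, then (j=2), then res=-57, then (k=1), then res=-57, then (j=0), then res=-63, then (j=1), then res=-69, then (j=2), then res=-75, then (k=2), then res=-75, then (j=0), then res=-81, then (j=1), then res=-87, then (j=2), then res=-93, then (k=3), then res=-93, then (j=0), then res=-99, then (j=1), then res=-105, then (j=2), then res=-111, then tmp=-445, then returns -222
price_opt: tmp=4, then (((b * tmp) == (a * c)) or ((-6 * c) < min(c, b))) is false, then res=1, then (k=-2), then res=-1, then (j=0), then res=-7, then (j=1), then res=-13, then (j=2), then res=-19, then (k=-1), then res=-20, then (j=0), then res=-26, then (j=1), then res=-32, then (j=2), then res=-38, then (k=0), then res=-38, then (j=0), then res=-44, then (j=1), then res=-50, then (j=2), then res=-56, then (k=1), then res=-56, then (j=0), then res=-62, then (j=1), then res=-68, then (j=2), then res=-74, then (k=2), then res=-74, then (j=0), then res=-80, then (j=1), then res=-86, then (j=2), then res=-92, then (k=3), then res=-92, then (j=0), then res=-98, then (j=1), then res=-104, then (j=2), then res=-110, then aux=-2, then tmp=-441, then returns -220
verdict: not equivalent; witness: a=-2, b=0, c=-6


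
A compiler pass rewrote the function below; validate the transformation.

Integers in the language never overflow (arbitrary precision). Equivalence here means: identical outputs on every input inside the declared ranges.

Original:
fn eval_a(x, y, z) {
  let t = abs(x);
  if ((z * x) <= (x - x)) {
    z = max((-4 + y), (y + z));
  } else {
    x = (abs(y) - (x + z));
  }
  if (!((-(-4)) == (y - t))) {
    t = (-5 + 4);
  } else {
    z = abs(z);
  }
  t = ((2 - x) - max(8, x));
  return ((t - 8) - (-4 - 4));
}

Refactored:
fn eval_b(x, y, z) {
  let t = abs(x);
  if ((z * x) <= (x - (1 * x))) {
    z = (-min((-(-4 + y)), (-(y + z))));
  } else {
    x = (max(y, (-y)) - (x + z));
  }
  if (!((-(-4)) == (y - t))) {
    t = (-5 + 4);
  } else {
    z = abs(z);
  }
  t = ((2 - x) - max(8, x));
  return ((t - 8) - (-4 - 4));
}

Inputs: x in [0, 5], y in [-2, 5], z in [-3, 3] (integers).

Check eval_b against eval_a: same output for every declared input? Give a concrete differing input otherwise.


Behavior is preserved: although arithmetic usage differs, plus constant usage differs, plus min/max/abs usage differs, the outputs never diverge.
One worked example (x=0, y=2, z=2) — eval_a: t becomes 0; next ((z * x) <= (x - x)) evaluates to true; next z becomes 4; next (!((-(-4)) == (y - t))) evaluates to true; next t becomes -1; next t becomes -6; next final value -6; eval_b: t becomes 0; next ((z * x) <= (x - (1 * x))) evaluates to true; next z becomes 4; next (!((-(-4)) == (y - t))) evaluates to true; next t becomes -1; next t becomes -6; next final value -6; agreement on -6.
Every one of the 336 inputs gives matching results.
verdict: equivalent


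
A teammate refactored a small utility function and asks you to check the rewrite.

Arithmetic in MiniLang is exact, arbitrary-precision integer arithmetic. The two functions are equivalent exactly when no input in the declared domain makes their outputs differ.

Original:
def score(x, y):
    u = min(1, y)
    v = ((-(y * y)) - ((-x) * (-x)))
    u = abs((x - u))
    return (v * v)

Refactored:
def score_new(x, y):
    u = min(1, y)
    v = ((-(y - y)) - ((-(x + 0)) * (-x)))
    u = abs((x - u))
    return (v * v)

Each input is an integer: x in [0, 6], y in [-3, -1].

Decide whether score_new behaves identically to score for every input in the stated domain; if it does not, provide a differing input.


Consider the input x=0, y=-3.
score: u = -3; v = -9; u = 3; return 81
score_new: u = -3; v = 0; u = 3; return 0
81 and 0 differ, so these are not the same function on this domain.
verdict: not equivalent; witness: x=0, y=-3


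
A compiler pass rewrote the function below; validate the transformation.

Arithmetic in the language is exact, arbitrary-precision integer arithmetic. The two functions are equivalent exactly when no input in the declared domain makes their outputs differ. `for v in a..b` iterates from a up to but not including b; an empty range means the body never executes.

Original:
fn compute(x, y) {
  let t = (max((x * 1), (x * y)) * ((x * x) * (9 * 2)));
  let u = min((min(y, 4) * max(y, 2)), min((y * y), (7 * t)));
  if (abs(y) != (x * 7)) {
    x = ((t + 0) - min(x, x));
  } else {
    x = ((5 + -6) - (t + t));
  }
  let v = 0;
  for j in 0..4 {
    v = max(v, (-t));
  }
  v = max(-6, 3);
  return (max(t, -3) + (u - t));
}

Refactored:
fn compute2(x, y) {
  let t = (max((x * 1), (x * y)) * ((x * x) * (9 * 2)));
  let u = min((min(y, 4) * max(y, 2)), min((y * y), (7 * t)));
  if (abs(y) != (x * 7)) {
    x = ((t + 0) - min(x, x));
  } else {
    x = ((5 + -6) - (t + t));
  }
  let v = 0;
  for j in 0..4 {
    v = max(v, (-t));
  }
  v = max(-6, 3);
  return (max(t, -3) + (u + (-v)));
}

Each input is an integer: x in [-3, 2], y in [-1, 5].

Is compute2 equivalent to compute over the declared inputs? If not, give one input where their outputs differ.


Run the pair on x=-3, y=-1.
compute: t=486, then u=-2, then (abs(y) != (x * 7)) is true, then x=489, then v=0, then (j=0), then v=0, then (j=1), then v=0, then (j=2), then v=0, then (j=3), then v=0, then v=3, then returns -2
compute2: t=486, then u=-2, then (abs(y) != (x * 7)) is true, then x=489, then v=0, then (j=0), then v=0, then (j=1), then v=0, then (j=2), then v=0, then (j=3), then v=0, then v=3, then returns 481
-2 vs 481 — the two versions disagree here.
verdict: not equivalent; witness: x=-3, y=-1
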